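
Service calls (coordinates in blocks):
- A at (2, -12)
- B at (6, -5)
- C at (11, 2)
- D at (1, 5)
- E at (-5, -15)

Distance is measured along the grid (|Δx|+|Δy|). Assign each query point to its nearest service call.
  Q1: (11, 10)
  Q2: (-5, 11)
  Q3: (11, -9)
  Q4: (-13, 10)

Q1→C; Q2→D; Q3→B; Q4→D

Q1 at (11, 10):
  A: |-9| + |-22| = 9 + 22 = 31 blocks
  B: |-5| + |-15| = 5 + 15 = 20 blocks
  C: |0| + |-8| = 0 + 8 = 8 blocks
  D: |-10| + |-5| = 10 + 5 = 15 blocks
  E: |-16| + |-25| = 16 + 25 = 41 blocks
  → nearest: C (8 blocks)
Q2 at (-5, 11):
  A: |7| + |-23| = 7 + 23 = 30 blocks
  B: |11| + |-16| = 11 + 16 = 27 blocks
  C: |16| + |-9| = 16 + 9 = 25 blocks
  D: |6| + |-6| = 6 + 6 = 12 blocks
  E: |0| + |-26| = 0 + 26 = 26 blocks
  → nearest: D (12 blocks)
Q3 at (11, -9):
  A: |-9| + |-3| = 9 + 3 = 12 blocks
  B: |-5| + |4| = 5 + 4 = 9 blocks
  C: |0| + |11| = 0 + 11 = 11 blocks
  D: |-10| + |14| = 10 + 14 = 24 blocks
  E: |-16| + |-6| = 16 + 6 = 22 blocks
  → nearest: B (9 blocks)
Q4 at (-13, 10):
  A: |15| + |-22| = 15 + 22 = 37 blocks
  B: |19| + |-15| = 19 + 15 = 34 blocks
  C: |24| + |-8| = 24 + 8 = 32 blocks
  D: |14| + |-5| = 14 + 5 = 19 blocks
  E: |8| + |-25| = 8 + 25 = 33 blocks
  → nearest: D (19 blocks)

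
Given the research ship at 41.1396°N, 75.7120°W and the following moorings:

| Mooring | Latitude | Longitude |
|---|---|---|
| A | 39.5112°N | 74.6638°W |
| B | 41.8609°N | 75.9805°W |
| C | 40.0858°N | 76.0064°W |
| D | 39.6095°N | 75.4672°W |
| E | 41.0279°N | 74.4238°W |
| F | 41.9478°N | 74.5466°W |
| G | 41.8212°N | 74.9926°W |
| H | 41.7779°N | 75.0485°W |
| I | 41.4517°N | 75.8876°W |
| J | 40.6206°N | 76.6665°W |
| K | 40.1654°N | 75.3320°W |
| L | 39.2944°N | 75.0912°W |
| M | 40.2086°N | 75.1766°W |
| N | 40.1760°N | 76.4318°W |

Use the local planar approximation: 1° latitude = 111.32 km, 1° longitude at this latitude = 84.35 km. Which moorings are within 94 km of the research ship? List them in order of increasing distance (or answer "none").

I, B, H

Distances from 41.1396°N, 75.7120°W:
A: √((-1.6284·111.32)² + (1.0482·84.35)²) = √(32860.077452 + 7817.330702) = 201.6864 km
B: √((0.7213·111.32)² + (-0.2685·84.35)²) = √(6447.305653 + 512.930772) = 83.4280 km
C: √((-1.0538·111.32)² + (-0.2944·84.35)²) = √(13761.405235 + 616.660009) = 119.9086 km
D: √((-1.5301·111.32)² + (0.2448·84.35)²) = √(29012.558264 + 426.376245) = 171.5778 km
E: √((-0.1117·111.32)² + (1.2882·84.35)²) = √(154.615398 + 11806.923885) = 109.3688 km
F: √((0.8082·111.32)² + (1.1654·84.35)²) = √(8094.389292 + 9663.182936) = 133.2575 km
G: √((0.6816·111.32)² + (0.7194·84.35)²) = √(5757.123672 + 3682.231092) = 97.1563 km
H: √((0.6383·111.32)² + (0.6635·84.35)²) = √(5048.892038 + 3132.218341) = 90.4495 km
I: √((0.3121·111.32)² + (-0.1756·84.35)²) = √(1207.074103 + 219.391197) = 37.7686 km
J: √((-0.5190·111.32)² + (-0.9545·84.35)²) = √(3337.959869 + 6482.194221) = 99.0967 km
K: √((-0.9742·111.32)² + (0.3800·84.35)²) = √(11760.956558 + 1027.394809) = 113.0856 km
L: √((-1.8452·111.32)² + (0.6208·84.35)²) = √(42192.308430 + 2742.038766) = 211.9772 km
M: √((-0.9310·111.32)² + (0.5354·84.35)²) = √(10741.025739 + 2039.515018) = 113.0511 km
N: √((-0.9636·111.32)² + (-0.7198·84.35)²) = √(11506.413526 + 3686.327011) = 123.2588 km
Threshold 94 km: I (37.7686 km), B (83.4280 km), H (90.4495 km) are within range.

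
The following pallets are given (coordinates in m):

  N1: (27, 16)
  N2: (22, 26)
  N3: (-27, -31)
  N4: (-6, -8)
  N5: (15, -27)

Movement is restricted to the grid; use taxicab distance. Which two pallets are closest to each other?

N1 and N2

Pairwise distances:
N1–N2: |-5| + |10| = 5 + 10 = 15 m
N1–N3: |-54| + |-47| = 54 + 47 = 101 m
N1–N4: |-33| + |-24| = 33 + 24 = 57 m
N1–N5: |-12| + |-43| = 12 + 43 = 55 m
N2–N3: |-49| + |-57| = 49 + 57 = 106 m
N2–N4: |-28| + |-34| = 28 + 34 = 62 m
N2–N5: |-7| + |-53| = 7 + 53 = 60 m
N3–N4: |21| + |23| = 21 + 23 = 44 m
N3–N5: |42| + |4| = 42 + 4 = 46 m
N4–N5: |21| + |-19| = 21 + 19 = 40 m
Closest pair: N1–N2 at 15 m.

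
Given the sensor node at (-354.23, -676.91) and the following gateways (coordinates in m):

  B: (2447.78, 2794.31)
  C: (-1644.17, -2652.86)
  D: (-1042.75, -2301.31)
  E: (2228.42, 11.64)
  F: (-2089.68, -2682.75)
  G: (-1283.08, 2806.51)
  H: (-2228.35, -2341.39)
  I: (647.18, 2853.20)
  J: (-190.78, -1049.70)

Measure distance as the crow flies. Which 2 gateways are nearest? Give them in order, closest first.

J, D

Distances from (-354.23, -676.91):
B: 4461.01 m
C: 2359.73 m
D: 1764.29 m
E: 2672.86 m
F: 2652.39 m
G: 3605.13 m
H: 2506.56 m
I: 3669.40 m
J: 407.05 m
Sorted: J (407.05 m) < D (1764.29 m) < C (2359.73 m) < H (2506.56 m) < …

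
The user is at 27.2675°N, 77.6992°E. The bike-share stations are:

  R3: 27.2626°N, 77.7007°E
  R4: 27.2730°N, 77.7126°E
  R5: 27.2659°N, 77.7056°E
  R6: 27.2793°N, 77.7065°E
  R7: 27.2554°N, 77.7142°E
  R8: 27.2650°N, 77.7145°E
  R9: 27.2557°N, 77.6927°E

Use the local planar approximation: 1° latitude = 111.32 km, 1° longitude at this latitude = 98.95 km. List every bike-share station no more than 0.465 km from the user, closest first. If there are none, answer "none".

none

Distances from 27.2675°N, 77.6992°E:
R3: √((-0.0049·111.32)² + (0.0015·98.95)²) = √(0.297535 + 0.022030) = 0.5653 km
R4: √((0.0055·111.32)² + (0.0134·98.95)²) = √(0.374862 + 1.758090) = 1.4605 km
R5: √((-0.0016·111.32)² + (0.0064·98.95)²) = √(0.031724 + 0.401044) = 0.6579 km
R6: √((0.0118·111.32)² + (0.0073·98.95)²) = √(1.725482 + 0.521768) = 1.4991 km
R7: √((-0.0121·111.32)² + (0.0150·98.95)²) = √(1.814334 + 2.202998) = 2.0043 km
R8: √((-0.0025·111.32)² + (0.0153·98.95)²) = √(0.077451 + 2.291999) = 1.5393 km
R9: √((-0.0118·111.32)² + (-0.0065·98.95)²) = √(1.725482 + 0.413674) = 1.4626 km
Threshold 0.465 km: none within range.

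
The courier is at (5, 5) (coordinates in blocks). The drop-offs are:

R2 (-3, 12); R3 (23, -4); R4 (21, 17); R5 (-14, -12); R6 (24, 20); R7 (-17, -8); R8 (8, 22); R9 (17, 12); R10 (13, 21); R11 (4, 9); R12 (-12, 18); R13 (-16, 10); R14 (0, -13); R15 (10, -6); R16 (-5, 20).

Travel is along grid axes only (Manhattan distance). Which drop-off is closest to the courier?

Distances from (5, 5):
R2: |-8| + |7| = 8 + 7 = 15 blocks
R3: |18| + |-9| = 18 + 9 = 27 blocks
R4: |16| + |12| = 16 + 12 = 28 blocks
R5: |-19| + |-17| = 19 + 17 = 36 blocks
R6: |19| + |15| = 19 + 15 = 34 blocks
R7: |-22| + |-13| = 22 + 13 = 35 blocks
R8: |3| + |17| = 3 + 17 = 20 blocks
R9: |12| + |7| = 12 + 7 = 19 blocks
R10: |8| + |16| = 8 + 16 = 24 blocks
R11: |-1| + |4| = 1 + 4 = 5 blocks
R12: |-17| + |13| = 17 + 13 = 30 blocks
R13: |-21| + |5| = 21 + 5 = 26 blocks
R14: |-5| + |-18| = 5 + 18 = 23 blocks
R15: |5| + |-11| = 5 + 11 = 16 blocks
R16: |-10| + |15| = 10 + 15 = 25 blocks
Minimum: R11 at 5 blocks.

R11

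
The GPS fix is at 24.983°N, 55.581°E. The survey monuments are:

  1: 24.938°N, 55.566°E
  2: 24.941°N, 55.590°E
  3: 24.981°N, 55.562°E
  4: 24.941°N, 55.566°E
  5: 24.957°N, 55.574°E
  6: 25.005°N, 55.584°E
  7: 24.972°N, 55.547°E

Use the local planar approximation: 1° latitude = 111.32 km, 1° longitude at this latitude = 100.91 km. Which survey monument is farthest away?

1

Distances from 24.983°N, 55.581°E:
1: 5.233 km
2: 4.763 km
3: 1.930 km
4: 4.914 km
5: 2.979 km
6: 2.468 km
7: 3.643 km
Maximum: 1 at 5.233 km.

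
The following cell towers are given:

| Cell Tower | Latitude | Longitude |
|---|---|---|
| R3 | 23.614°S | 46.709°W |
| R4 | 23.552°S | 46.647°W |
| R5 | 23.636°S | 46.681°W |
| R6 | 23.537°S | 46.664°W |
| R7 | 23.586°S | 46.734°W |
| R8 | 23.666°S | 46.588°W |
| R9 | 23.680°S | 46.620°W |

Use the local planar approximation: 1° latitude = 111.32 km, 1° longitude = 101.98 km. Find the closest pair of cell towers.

Pairwise distances:
R4–R6: 2.407 km
R8–R9: 3.616 km
R3–R5: 3.762 km
R3–R7: 4.027 km
R5–R7: 7.758 km
R5–R9: 7.918 km
R6–R7: 8.984 km
R3–R4: 9.360 km
R4–R7: 9.646 km
R3–R6: 9.723 km
R4–R5: 9.973 km
R5–R8: 10.055 km
R5–R6: 11.156 km
R3–R9: 11.677 km
R3–R8: 13.630 km
R4–R8: 14.045 km
R4–R9: 14.513 km
R7–R9: 15.641 km
R6–R8: 16.318 km
R6–R9: 16.539 km
R7–R8: 17.349 km
Closest pair: R4–R6 at 2.407 km.

R4 and R6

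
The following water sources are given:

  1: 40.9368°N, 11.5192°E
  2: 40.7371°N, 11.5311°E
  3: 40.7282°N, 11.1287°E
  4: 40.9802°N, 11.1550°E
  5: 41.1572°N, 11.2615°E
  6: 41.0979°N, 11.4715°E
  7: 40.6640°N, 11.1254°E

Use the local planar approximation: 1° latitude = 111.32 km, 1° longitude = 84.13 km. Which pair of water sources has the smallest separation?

3 and 7

Pairwise distances:
1–2: √((-0.1997·111.32)² + (0.0119·84.13)²) = √(494.199754 + 1.002295) = 22.2531 km
1–3: √((-0.2086·111.32)² + (-0.3905·84.13)²) = √(539.231189 + 1079.304168) = 40.2310 km
1–4: √((0.0434·111.32)² + (-0.3642·84.13)²) = √(23.341344 + 938.818547) = 31.0187 km
1–5: √((0.2204·111.32)² + (-0.2577·84.13)²) = √(601.962692 + 470.035451) = 32.7414 km
1–6: √((0.1611·111.32)² + (-0.0477·84.13)²) = √(321.615874 + 16.104177) = 18.3772 km
1–7: √((-0.2728·111.32)² + (-0.3938·84.13)²) = √(922.221255 + 1097.623007) = 44.9427 km
2–3: √((-0.0089·111.32)² + (-0.4024·84.13)²) = √(0.981582 + 1146.087358) = 33.8684 km
2–4: √((0.2431·111.32)² + (-0.3761·84.13)²) = √(732.345999 + 1001.171423) = 41.6355 km
2–5: √((0.4201·111.32)² + (-0.2696·84.13)²) = √(2187.014983 + 514.448083) = 51.9756 km
2–6: √((0.3608·111.32)² + (-0.0596·84.13)²) = √(1613.167460 + 25.141680) = 40.4760 km
2–7: √((-0.0731·111.32)² + (-0.4057·84.13)²) = √(66.218776 + 1164.962091) = 35.0882 km
3–4: √((0.2520·111.32)² + (0.0263·84.13)²) = √(786.950611 + 4.895683) = 28.1398 km
3–5: √((0.4290·111.32)² + (0.1328·84.13)²) = √(2280.662279 + 124.823952) = 49.0458 km
3–6: √((0.3697·111.32)² + (0.3428·84.13)²) = √(1693.734354 + 831.731988) = 50.2540 km
3–7: √((-0.0642·111.32)² + (-0.0033·84.13)²) = √(51.075950 + 0.077078) = 7.1521 km
4–5: √((0.1770·111.32)² + (0.1065·84.13)²) = √(388.233429 + 80.278822) = 21.6451 km
4–6: √((0.1177·111.32)² + (0.3165·84.13)²) = √(171.671942 + 709.004851) = 29.6762 km
4–7: √((-0.3162·111.32)² + (-0.0296·84.13)²) = √(1238.996634 + 6.201335) = 35.2874 km
5–6: √((-0.0593·111.32)² + (0.2100·84.13)²) = √(43.576845 + 312.133489) = 18.8603 km
5–7: √((-0.4932·111.32)² + (-0.1361·84.13)²) = √(3014.342044 + 131.104630) = 56.0843 km
6–7: √((-0.4339·111.32)² + (-0.3461·84.13)²) = √(2333.058860 + 847.822575) = 56.3993 km
Closest pair: 3–7 at 7.1521 km.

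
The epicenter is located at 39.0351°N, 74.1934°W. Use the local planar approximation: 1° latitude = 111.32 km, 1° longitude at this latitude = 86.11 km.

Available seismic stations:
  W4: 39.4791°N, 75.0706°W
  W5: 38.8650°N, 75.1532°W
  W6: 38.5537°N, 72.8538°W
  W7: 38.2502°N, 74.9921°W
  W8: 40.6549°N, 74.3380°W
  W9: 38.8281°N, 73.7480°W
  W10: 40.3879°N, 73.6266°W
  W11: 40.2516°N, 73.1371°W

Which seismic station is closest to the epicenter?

Distances from 39.0351°N, 74.1934°W:
W4: 90.2695 km
W5: 84.7898 km
W6: 127.1933 km
W7: 111.1960 km
W8: 180.7455 km
W9: 44.7434 km
W10: 158.3054 km
W11: 163.1323 km
Minimum: W9 at 44.7434 km.

W9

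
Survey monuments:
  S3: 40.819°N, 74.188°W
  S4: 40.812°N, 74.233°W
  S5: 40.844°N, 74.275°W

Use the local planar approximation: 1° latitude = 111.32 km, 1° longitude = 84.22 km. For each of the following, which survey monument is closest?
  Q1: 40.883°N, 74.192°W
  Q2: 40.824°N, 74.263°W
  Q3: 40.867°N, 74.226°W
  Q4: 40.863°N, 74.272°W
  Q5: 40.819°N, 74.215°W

Q1→S3; Q2→S5; Q3→S5; Q4→S5; Q5→S4

Q1 at 40.883°N, 74.192°W:
  S3: √((-0.064·111.32)² + (0.004·84.22)²) = √(50.75822 + 0.11349) = 7.132 km
  S4: √((-0.071·111.32)² + (-0.041·84.22)²) = √(62.46879 + 11.92335) = 8.625 km
  S5: √((-0.039·111.32)² + (-0.083·84.22)²) = √(18.84845 + 48.86373) = 8.229 km
  → nearest: S3 (7.132 km)
Q2 at 40.824°N, 74.263°W:
  S3: √((-0.005·111.32)² + (0.075·84.22)²) = √(0.30980 + 39.89817) = 6.341 km
  S4: √((-0.012·111.32)² + (0.030·84.22)²) = √(1.78447 + 6.38371) = 2.858 km
  S5: √((0.020·111.32)² + (-0.012·84.22)²) = √(4.95686 + 1.02139) = 2.445 km
  → nearest: S5 (2.445 km)
Q3 at 40.867°N, 74.226°W:
  S3: √((-0.048·111.32)² + (0.038·84.22)²) = √(28.55150 + 10.24230) = 6.228 km
  S4: √((-0.055·111.32)² + (-0.007·84.22)²) = √(37.48623 + 0.34756) = 6.151 km
  S5: √((-0.023·111.32)² + (-0.049·84.22)²) = √(6.55544 + 17.03031) = 4.857 km
  → nearest: S5 (4.857 km)
Q4 at 40.863°N, 74.272°W:
  S3: √((-0.044·111.32)² + (0.084·84.22)²) = √(23.99119 + 50.04827) = 8.605 km
  S4: √((-0.051·111.32)² + (0.039·84.22)²) = √(32.23196 + 10.78847) = 6.559 km
  S5: √((-0.019·111.32)² + (-0.003·84.22)²) = √(4.47356 + 0.06384) = 2.130 km
  → nearest: S5 (2.130 km)
Q5 at 40.819°N, 74.215°W:
  S3: √((0.000·111.32)² + (0.027·84.22)²) = √(0.00000 + 5.17080) = 2.274 km
  S4: √((-0.007·111.32)² + (-0.018·84.22)²) = √(0.60721 + 2.29813) = 1.705 km
  S5: √((0.025·111.32)² + (-0.060·84.22)²) = √(7.74509 + 25.53483) = 5.769 km
  → nearest: S4 (1.705 km)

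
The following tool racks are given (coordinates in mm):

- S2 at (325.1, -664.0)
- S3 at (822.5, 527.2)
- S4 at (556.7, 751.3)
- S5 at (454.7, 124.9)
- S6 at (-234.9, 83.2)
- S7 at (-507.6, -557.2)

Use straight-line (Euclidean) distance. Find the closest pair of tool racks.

Pairwise distances:
S2–S3: 1290.9 mm
S2–S4: 1434.1 mm
S2–S5: 799.5 mm
S2–S6: 933.8 mm
S2–S7: 839.5 mm
S3–S4: 347.7 mm
S3–S5: 545.1 mm
S3–S6: 1146.8 mm
S3–S7: 1716.1 mm
S4–S5: 634.7 mm
S4–S6: 1035.9 mm
S4–S7: 1686.7 mm
S5–S6: 690.9 mm
S5–S7: 1179.5 mm
S6–S7: 696.0 mm
Closest pair: S3–S4 at 347.7 mm.

S3 and S4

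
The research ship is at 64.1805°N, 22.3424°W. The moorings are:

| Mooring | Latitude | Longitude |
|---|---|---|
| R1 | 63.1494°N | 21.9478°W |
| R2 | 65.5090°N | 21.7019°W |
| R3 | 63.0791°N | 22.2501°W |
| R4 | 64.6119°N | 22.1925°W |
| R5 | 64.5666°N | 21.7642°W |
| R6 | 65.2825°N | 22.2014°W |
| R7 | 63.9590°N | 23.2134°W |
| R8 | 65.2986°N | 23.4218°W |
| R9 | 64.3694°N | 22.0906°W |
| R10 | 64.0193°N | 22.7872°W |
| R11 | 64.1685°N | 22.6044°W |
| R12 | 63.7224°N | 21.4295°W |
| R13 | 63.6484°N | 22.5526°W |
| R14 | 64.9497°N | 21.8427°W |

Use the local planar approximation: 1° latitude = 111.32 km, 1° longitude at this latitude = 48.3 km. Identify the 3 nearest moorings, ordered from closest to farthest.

R11, R9, R10

Distances from 64.1805°N, 22.3424°W:
R1: 116.3536 km
R2: 151.0897 km
R3: 122.6889 km
R4: 48.5662 km
R5: 51.2568 km
R6: 122.8635 km
R7: 48.7628 km
R8: 134.9447 km
R9: 24.2921 km
R10: 27.9923 km
R11: 12.7249 km
R12: 67.4148 km
R13: 60.0972 km
R14: 88.9638 km
Sorted: R11 (12.7249 km) < R9 (24.2921 km) < R10 (27.9923 km) < R4 (48.5662 km) < R7 (48.7628 km) < …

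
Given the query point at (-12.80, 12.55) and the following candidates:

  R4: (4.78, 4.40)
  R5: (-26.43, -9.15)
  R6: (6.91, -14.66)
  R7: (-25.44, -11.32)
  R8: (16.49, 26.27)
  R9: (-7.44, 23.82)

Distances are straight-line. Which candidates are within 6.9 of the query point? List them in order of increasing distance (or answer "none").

none

Distances from (-12.80, 12.55):
R4: 19.38
R5: 25.63
R6: 33.60
R7: 27.01
R8: 32.34
R9: 12.48
Threshold 6.9: none within range.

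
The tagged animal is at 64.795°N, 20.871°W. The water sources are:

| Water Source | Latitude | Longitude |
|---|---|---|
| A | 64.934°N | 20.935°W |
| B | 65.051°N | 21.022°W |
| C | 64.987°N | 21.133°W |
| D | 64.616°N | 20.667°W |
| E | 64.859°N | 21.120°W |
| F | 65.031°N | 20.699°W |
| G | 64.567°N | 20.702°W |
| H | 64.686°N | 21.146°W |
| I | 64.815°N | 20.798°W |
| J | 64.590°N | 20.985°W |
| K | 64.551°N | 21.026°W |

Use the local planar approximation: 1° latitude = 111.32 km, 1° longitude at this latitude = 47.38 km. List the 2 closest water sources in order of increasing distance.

I, E

Distances from 64.795°N, 20.871°W:
A: √((0.139·111.32)² + (-0.064·47.38)²) = √(239.42858 + 9.19496) = 15.768 km
B: √((0.256·111.32)² + (-0.151·47.38)²) = √(812.13144 + 51.18515) = 29.382 km
C: √((0.192·111.32)² + (-0.262·47.38)²) = √(456.82394 + 154.09647) = 24.717 km
D: √((-0.179·111.32)² + (0.204·47.38)²) = √(397.05663 + 93.42228) = 22.147 km
E: √((0.064·111.32)² + (-0.249·47.38)²) = √(50.75822 + 139.18384) = 13.782 km
F: √((0.236·111.32)² + (0.172·47.38)²) = √(690.19276 + 66.41207) = 27.506 km
G: √((-0.228·111.32)² + (0.169·47.38)²) = √(644.19313 + 64.11557) = 26.614 km
H: √((-0.109·111.32)² + (-0.275·47.38)²) = √(147.23104 + 169.76787) = 17.804 km
I: √((0.020·111.32)² + (0.073·47.38)²) = √(4.95686 + 11.96288) = 4.113 km
J: √((-0.205·111.32)² + (-0.114·47.38)²) = √(520.77978 + 29.17426) = 23.451 km
K: √((-0.244·111.32)² + (-0.155·47.38)²) = √(737.77859 + 53.93287) = 28.137 km
Sorted: I (4.113 km) < E (13.782 km) < A (15.768 km) < H (17.804 km) < …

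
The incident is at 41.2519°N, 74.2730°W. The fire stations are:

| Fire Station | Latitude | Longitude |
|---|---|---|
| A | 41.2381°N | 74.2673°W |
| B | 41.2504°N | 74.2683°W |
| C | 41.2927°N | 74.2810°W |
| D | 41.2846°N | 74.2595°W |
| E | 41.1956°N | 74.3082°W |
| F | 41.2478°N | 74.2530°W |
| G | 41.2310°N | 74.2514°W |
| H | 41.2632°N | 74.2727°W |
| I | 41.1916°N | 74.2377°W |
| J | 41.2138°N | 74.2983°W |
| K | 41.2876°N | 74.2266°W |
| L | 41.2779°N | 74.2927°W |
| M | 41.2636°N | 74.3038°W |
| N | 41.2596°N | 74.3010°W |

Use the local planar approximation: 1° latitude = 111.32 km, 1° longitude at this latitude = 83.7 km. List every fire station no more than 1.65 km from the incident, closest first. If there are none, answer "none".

Distances from 41.2519°N, 74.2730°W:
A: √((-0.0138·111.32)² + (0.0057·83.7)²) = √(2.359960 + 0.227615) = 1.6086 km
B: √((-0.0015·111.32)² + (0.0047·83.7)²) = √(0.027882 + 0.154756) = 0.4274 km
C: √((0.0408·111.32)² + (-0.0080·83.7)²) = √(20.628456 + 0.448364) = 4.5909 km
D: √((0.0327·111.32)² + (0.0135·83.7)²) = √(13.250794 + 1.276787) = 3.8115 km
E: √((-0.0563·111.32)² + (-0.0352·83.7)²) = √(39.279250 + 8.680330) = 6.9253 km
F: √((-0.0041·111.32)² + (0.0200·83.7)²) = √(0.208312 + 2.802276) = 1.7351 km
G: √((-0.0209·111.32)² + (0.0216·83.7)²) = √(5.413012 + 3.268575) = 2.9465 km
H: √((0.0113·111.32)² + (0.0003·83.7)²) = √(1.582353 + 0.000631) = 1.2582 km
I: √((-0.0603·111.32)² + (0.0353·83.7)²) = √(45.058945 + 8.729720) = 7.3341 km
J: √((-0.0381·111.32)² + (-0.0253·83.7)²) = √(17.988558 + 4.484272) = 4.7406 km
K: √((0.0357·111.32)² + (0.0464·83.7)²) = √(15.793662 + 15.082970) = 5.5567 km
L: √((0.0260·111.32)² + (-0.0197·83.7)²) = √(8.377088 + 2.718838) = 3.3311 km
M: √((0.0117·111.32)² + (-0.0308·83.7)²) = √(1.696360 + 6.645878) = 2.8883 km
N: √((0.0077·111.32)² + (-0.0280·83.7)²) = √(0.734730 + 5.492461) = 2.4954 km
Threshold 1.65 km: B (0.4274 km), H (1.2582 km), A (1.6086 km) are within range.

B, H, A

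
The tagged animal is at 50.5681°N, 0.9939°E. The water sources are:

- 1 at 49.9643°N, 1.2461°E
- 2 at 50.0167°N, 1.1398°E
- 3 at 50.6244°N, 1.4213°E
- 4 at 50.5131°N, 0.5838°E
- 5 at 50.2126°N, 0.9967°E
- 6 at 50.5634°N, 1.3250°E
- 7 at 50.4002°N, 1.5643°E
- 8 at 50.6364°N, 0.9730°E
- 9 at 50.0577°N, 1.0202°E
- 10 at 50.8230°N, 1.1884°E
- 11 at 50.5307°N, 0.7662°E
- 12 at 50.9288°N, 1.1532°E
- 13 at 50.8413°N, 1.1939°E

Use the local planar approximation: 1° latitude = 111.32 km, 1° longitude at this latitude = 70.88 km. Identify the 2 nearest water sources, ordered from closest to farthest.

Distances from 50.5681°N, 0.9939°E:
1: 69.5515 km
2: 62.2469 km
3: 30.9356 km
4: 29.7057 km
5: 39.5748 km
6: 23.4742 km
7: 44.5412 km
8: 7.7461 km
9: 56.8483 km
10: 31.5472 km
11: 16.6677 km
12: 41.7105 km
13: 33.5542 km
Sorted: 8 (7.7461 km) < 11 (16.6677 km) < 6 (23.4742 km) < 4 (29.7057 km) < …

8, 11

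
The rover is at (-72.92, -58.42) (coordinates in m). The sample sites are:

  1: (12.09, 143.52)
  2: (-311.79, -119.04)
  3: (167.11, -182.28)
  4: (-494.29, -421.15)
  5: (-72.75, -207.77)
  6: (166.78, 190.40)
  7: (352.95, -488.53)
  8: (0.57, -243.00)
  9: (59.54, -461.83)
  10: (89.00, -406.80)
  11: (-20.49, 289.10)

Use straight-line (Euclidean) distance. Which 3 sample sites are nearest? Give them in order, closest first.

5, 8, 1

Distances from (-72.92, -58.42):
1: 219.10 m
2: 246.44 m
3: 270.10 m
4: 555.99 m
5: 149.35 m
6: 345.50 m
7: 605.28 m
8: 198.67 m
9: 424.60 m
10: 384.17 m
11: 351.45 m
Sorted: 5 (149.35 m) < 8 (198.67 m) < 1 (219.10 m) < 2 (246.44 m) < 3 (270.10 m) < …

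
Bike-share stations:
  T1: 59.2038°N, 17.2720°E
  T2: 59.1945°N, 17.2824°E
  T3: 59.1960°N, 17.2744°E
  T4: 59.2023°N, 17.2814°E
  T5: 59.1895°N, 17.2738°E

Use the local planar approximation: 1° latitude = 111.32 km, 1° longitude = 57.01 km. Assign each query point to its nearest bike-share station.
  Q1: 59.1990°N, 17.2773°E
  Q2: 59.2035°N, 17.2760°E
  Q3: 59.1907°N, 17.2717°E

Q1→T3; Q2→T1; Q3→T5

Q1 at 59.1990°N, 17.2773°E:
  T1: 0.6138 km
  T2: 0.5792 km
  T3: 0.3726 km
  T4: 0.4354 km
  T5: 1.0762 km
  → nearest: T3 (0.3726 km)
Q2 at 59.2035°N, 17.2760°E:
  T1: 0.2305 km
  T2: 1.0663 km
  T3: 0.8399 km
  T4: 0.3356 km
  T5: 1.5635 km
  → nearest: T1 (0.2305 km)
Q3 at 59.1907°N, 17.2717°E:
  T1: 1.4584 km
  T2: 0.7423 km
  T3: 0.6097 km
  T4: 1.4047 km
  T5: 0.1794 km
  → nearest: T5 (0.1794 km)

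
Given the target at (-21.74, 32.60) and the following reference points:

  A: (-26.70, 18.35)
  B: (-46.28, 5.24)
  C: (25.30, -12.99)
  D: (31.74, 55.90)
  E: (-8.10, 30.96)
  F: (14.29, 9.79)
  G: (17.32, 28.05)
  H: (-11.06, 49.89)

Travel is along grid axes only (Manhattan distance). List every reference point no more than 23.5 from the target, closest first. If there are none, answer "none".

E, A

Distances from (-21.74, 32.60):
A: 19.21
B: 51.90
C: 92.63
D: 76.78
E: 15.28
F: 58.84
G: 43.61
H: 27.97
Threshold 23.5: E (15.28), A (19.21) are within range.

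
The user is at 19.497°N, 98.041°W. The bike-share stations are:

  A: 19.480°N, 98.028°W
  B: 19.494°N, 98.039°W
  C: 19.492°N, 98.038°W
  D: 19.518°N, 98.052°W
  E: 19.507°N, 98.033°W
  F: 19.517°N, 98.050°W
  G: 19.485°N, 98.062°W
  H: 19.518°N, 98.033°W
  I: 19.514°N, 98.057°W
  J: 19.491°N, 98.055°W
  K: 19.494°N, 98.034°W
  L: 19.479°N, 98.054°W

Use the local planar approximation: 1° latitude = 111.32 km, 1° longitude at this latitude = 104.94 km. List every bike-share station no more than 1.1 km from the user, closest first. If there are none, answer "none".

B, C, K

Distances from 19.497°N, 98.041°W:
A: 2.333 km
B: 0.394 km
C: 0.639 km
D: 2.607 km
E: 1.394 km
F: 2.418 km
G: 2.577 km
H: 2.484 km
I: 2.530 km
J: 1.614 km
K: 0.807 km
L: 2.424 km
Threshold 1.1 km: B (0.394 km), C (0.639 km), K (0.807 km) are within range.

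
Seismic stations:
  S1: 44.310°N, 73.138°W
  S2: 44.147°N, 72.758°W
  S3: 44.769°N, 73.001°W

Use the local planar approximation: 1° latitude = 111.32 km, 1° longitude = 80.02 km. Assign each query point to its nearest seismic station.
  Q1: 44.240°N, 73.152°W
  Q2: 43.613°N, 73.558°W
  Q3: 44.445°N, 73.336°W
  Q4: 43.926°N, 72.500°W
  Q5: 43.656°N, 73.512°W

Q1 at 44.240°N, 73.152°W:
  S1: √((0.070·111.32)² + (0.014·80.02)²) = √(60.72150 + 1.25503) = 7.873 km
  S2: √((-0.093·111.32)² + (0.394·80.02)²) = √(107.17964 + 994.00722) = 33.184 km
  S3: √((0.529·111.32)² + (0.151·80.02)²) = √(3467.82952 + 145.99937) = 60.115 km
  → nearest: S1 (7.873 km)
Q2 at 43.613°N, 73.558°W:
  S1: √((0.697·111.32)² + (0.420·80.02)²) = √(6020.21431 + 1129.52455) = 84.556 km
  S2: √((0.534·111.32)² + (0.800·80.02)²) = √(3533.69376 + 4098.04826) = 87.360 km
  S3: √((1.156·111.32)² + (0.557·80.02)²) = √(16560.06601 + 1986.58652) = 136.186 km
  → nearest: S1 (84.556 km)
Q3 at 44.445°N, 73.336°W:
  S1: √((-0.135·111.32)² + (0.198·80.02)²) = √(225.84680 + 251.03107) = 21.838 km
  S2: √((-0.298·111.32)² + (0.578·80.02)²) = √(1100.47181 + 2139.20680) = 56.918 km
  S3: √((0.324·111.32)² + (0.335·80.02)²) = √(1300.87754 + 718.59916) = 44.939 km
  → nearest: S1 (21.838 km)
Q4 at 43.926°N, 72.500°W:
  S1: √((0.384·111.32)² + (-0.638·80.02)²) = √(1827.29575 + 2606.38430) = 66.586 km
  S2: √((0.221·111.32)² + (-0.258·80.02)²) = √(605.24463 + 426.22263) = 32.116 km
  S3: √((0.843·111.32)² + (-0.501·80.02)²) = √(8806.46360 + 1607.20970) = 102.047 km
  → nearest: S2 (32.116 km)
Q5 at 43.656°N, 73.512°W:
  S1: √((0.654·111.32)² + (0.374·80.02)²) = √(5300.31758 + 895.65406) = 78.714 km
  S2: √((0.491·111.32)² + (0.754·80.02)²) = √(2987.51008 + 3640.32188) = 81.411 km
  S3: √((1.113·111.32)² + (0.511·80.02)²) = √(15351.00185 + 1672.01009) = 130.472 km
  → nearest: S1 (78.714 km)

Q1→S1; Q2→S1; Q3→S1; Q4→S2; Q5→S1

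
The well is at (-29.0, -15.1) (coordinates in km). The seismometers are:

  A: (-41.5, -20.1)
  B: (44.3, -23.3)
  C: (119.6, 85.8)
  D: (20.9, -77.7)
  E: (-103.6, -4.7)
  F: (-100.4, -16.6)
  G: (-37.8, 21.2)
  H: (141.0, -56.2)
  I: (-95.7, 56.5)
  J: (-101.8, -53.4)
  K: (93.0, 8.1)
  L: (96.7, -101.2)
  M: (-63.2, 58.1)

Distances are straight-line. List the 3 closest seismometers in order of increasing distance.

A, G, F

Distances from (-29.0, -15.1):
A: 13.5 km
B: 73.8 km
C: 179.6 km
D: 80.1 km
E: 75.3 km
F: 71.4 km
G: 37.4 km
H: 174.9 km
I: 97.9 km
J: 82.3 km
K: 124.2 km
L: 152.4 km
M: 80.8 km
Sorted: A (13.5 km) < G (37.4 km) < F (71.4 km) < B (73.8 km) < E (75.3 km) < …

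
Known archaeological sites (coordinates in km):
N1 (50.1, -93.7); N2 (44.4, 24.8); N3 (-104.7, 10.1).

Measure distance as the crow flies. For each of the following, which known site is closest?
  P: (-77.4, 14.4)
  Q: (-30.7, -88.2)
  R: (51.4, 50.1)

P at (-77.4, 14.4):
  N1: 167.2 km
  N2: 122.2 km
  N3: 27.6 km
  → nearest: N3 (27.6 km)
Q at (-30.7, -88.2):
  N1: 81.0 km
  N2: 135.7 km
  N3: 123.0 km
  → nearest: N1 (81.0 km)
R at (51.4, 50.1):
  N1: 143.8 km
  N2: 26.3 km
  N3: 161.1 km
  → nearest: N2 (26.3 km)

P→N3; Q→N1; R→N2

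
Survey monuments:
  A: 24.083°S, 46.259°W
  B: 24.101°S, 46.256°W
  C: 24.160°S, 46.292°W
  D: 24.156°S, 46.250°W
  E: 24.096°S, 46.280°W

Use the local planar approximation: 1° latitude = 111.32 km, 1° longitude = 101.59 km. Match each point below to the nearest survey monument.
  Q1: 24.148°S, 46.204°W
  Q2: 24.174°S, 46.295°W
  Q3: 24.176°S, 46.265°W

Q1 at 24.148°S, 46.204°W:
  A: 9.142 km
  B: 7.435 km
  C: 9.039 km
  D: 4.757 km
  E: 9.650 km
  → nearest: D (4.757 km)
Q2 at 24.174°S, 46.295°W:
  A: 10.770 km
  B: 9.041 km
  C: 1.588 km
  D: 4.991 km
  E: 8.816 km
  → nearest: C (1.588 km)
Q3 at 24.176°S, 46.265°W:
  A: 10.371 km
  B: 8.399 km
  C: 3.270 km
  D: 2.698 km
  E: 9.035 km
  → nearest: D (2.698 km)

Q1→D; Q2→C; Q3→D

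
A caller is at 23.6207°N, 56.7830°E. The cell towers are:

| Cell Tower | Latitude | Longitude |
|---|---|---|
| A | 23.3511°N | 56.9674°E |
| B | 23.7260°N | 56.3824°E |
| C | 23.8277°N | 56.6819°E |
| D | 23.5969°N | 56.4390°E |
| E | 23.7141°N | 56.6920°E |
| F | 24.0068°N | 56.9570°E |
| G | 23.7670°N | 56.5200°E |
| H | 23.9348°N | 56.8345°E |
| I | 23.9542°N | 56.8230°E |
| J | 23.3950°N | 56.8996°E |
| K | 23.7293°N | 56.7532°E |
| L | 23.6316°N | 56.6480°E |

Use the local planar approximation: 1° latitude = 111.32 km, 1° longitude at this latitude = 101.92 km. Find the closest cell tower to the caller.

K

Distances from 23.6207°N, 56.7830°E:
A: 35.4109 km
B: 42.4785 km
C: 25.2421 km
D: 35.1604 km
E: 13.9328 km
F: 46.4955 km
G: 31.3647 km
H: 35.3574 km
I: 37.3484 km
J: 27.7937 km
K: 12.4650 km
L: 13.8126 km
Minimum: K at 12.4650 km.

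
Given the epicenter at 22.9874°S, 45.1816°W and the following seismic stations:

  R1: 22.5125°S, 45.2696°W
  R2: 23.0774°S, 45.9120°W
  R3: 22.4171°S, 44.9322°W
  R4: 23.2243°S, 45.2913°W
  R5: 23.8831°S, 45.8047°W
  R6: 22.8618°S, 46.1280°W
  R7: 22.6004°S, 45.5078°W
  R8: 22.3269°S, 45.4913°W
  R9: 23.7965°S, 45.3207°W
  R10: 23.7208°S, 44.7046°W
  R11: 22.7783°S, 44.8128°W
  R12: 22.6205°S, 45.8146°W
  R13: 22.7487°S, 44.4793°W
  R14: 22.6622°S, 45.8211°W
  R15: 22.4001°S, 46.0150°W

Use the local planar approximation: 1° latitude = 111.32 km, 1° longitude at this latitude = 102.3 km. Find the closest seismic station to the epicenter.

Distances from 22.9874°S, 45.1816°W:
R1: 53.6269 km
R2: 75.3886 km
R3: 68.4207 km
R4: 28.6602 km
R5: 118.3433 km
R6: 97.8211 km
R7: 54.4934 km
R8: 80.0623 km
R9: 91.1862 km
R10: 95.1136 km
R11: 44.3310 km
R12: 76.5604 km
R13: 76.6017 km
R14: 74.7691 km
R15: 107.4385 km
Minimum: R4 at 28.6602 km.

R4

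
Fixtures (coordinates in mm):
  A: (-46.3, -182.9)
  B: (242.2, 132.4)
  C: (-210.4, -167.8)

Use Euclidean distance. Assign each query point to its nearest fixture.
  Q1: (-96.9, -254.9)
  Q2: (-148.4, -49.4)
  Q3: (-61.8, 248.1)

Q1 at (-96.9, -254.9):
  A: √((50.6)² + (72.0)²) = √(2560.360 + 5184.000) = 88.0 mm
  B: √((339.1)² + (387.3)²) = √(114988.810 + 150001.290) = 514.8 mm
  C: √((-113.5)² + (87.1)²) = √(12882.250 + 7586.410) = 143.1 mm
  → nearest: A (88.0 mm)
Q2 at (-148.4, -49.4):
  A: √((102.1)² + (-133.5)²) = √(10424.410 + 17822.250) = 168.1 mm
  B: √((390.6)² + (181.8)²) = √(152568.360 + 33051.240) = 430.8 mm
  C: √((-62.0)² + (-118.4)²) = √(3844.000 + 14018.560) = 133.7 mm
  → nearest: C (133.7 mm)
Q3 at (-61.8, 248.1):
  A: √((15.5)² + (-431.0)²) = √(240.250 + 185761.000) = 431.3 mm
  B: √((304.0)² + (-115.7)²) = √(92416.000 + 13386.490) = 325.3 mm
  C: √((-148.6)² + (-415.9)²) = √(22081.960 + 172972.810) = 441.7 mm
  → nearest: B (325.3 mm)

Q1→A; Q2→C; Q3→B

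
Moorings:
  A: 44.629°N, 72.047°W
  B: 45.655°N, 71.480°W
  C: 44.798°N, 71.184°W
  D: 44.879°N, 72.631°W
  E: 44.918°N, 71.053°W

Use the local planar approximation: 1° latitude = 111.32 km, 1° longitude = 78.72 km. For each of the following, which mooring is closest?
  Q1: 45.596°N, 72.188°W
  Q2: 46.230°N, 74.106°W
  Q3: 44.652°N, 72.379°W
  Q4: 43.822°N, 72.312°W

Q1→B; Q2→D; Q3→A; Q4→A

Q1 at 45.596°N, 72.188°W:
  A: 108.217 km
  B: 56.119 km
  C: 118.903 km
  D: 87.102 km
  E: 116.959 km
  → nearest: B (56.119 km)
Q2 at 46.230°N, 74.106°W:
  A: 240.904 km
  B: 216.402 km
  C: 279.858 km
  D: 190.000 km
  E: 281.231 km
  → nearest: D (190.000 km)
Q3 at 44.652°N, 72.379°W:
  A: 26.260 km
  B: 132.193 km
  C: 95.464 km
  D: 32.126 km
  E: 108.501 km
  → nearest: A (26.260 km)
Q4 at 43.822°N, 72.312°W:
  A: 92.226 km
  B: 214.303 km
  C: 140.318 km
  D: 120.315 km
  E: 157.188 km
  → nearest: A (92.226 km)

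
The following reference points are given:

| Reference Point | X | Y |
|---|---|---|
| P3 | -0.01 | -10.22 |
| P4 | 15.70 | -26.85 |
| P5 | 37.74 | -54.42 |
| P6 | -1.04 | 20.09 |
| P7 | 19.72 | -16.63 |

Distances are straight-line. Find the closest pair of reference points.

P4 and P7

Pairwise distances:
P3–P4: 22.88
P3–P5: 58.13
P3–P6: 30.33
P3–P7: 20.75
P4–P5: 35.30
P4–P6: 49.84
P4–P7: 10.98
P5–P6: 84.00
P5–P7: 41.87
P6–P7: 42.18
Closest pair: P4–P7 at 10.98.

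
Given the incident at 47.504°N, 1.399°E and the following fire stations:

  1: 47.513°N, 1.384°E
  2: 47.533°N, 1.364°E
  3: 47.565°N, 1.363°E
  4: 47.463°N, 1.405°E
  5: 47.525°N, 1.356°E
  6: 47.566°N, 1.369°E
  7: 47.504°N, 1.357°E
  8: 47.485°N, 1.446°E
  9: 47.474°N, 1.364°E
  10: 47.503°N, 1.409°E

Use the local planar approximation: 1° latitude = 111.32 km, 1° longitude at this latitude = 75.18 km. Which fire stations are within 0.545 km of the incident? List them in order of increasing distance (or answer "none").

none

Distances from 47.504°N, 1.399°E:
1: 1.508 km
2: 4.165 km
3: 7.310 km
4: 4.586 km
5: 3.989 km
6: 7.261 km
7: 3.158 km
8: 4.118 km
9: 4.252 km
10: 0.760 km
Threshold 0.545 km: none within range.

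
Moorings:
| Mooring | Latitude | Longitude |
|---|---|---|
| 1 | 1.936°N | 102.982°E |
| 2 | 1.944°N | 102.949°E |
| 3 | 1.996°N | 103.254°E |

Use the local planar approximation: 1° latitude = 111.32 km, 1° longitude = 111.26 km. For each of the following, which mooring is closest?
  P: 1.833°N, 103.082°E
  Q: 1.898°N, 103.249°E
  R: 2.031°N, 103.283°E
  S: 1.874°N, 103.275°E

P at 1.833°N, 103.082°E:
  1: √((0.103·111.32)² + (-0.100·111.26)²) = √(131.46824 + 123.78788) = 15.977 km
  2: √((0.111·111.32)² + (-0.133·111.26)²) = √(152.68359 + 218.96837) = 19.278 km
  3: √((0.163·111.32)² + (0.172·111.26)²) = √(329.24683 + 366.21405) = 26.372 km
  → nearest: 1 (15.977 km)
Q at 1.898°N, 103.249°E:
  1: √((0.038·111.32)² + (-0.267·111.26)²) = √(17.89425 + 882.47139) = 30.006 km
  2: √((0.046·111.32)² + (-0.300·111.26)²) = √(26.22177 + 1114.09088) = 33.769 km
  3: √((0.098·111.32)² + (0.005·111.26)²) = √(119.01414 + 0.30947) = 10.924 km
  → nearest: 3 (10.924 km)
R at 2.031°N, 103.283°E:
  1: √((-0.095·111.32)² + (-0.301·111.26)²) = √(111.83909 + 1121.53054) = 35.119 km
  2: √((-0.087·111.32)² + (-0.334·111.26)²) = √(93.79613 + 1380.92803) = 38.402 km
  3: √((-0.035·111.32)² + (-0.029·111.26)²) = √(15.18037 + 10.41056) = 5.059 km
  → nearest: 3 (5.059 km)
S at 1.874°N, 103.275°E:
  1: √((0.062·111.32)² + (-0.293·111.26)²) = √(47.63540 + 1062.70654) = 33.322 km
  2: √((0.070·111.32)² + (-0.326·111.26)²) = √(60.72150 + 1315.56803) = 37.098 km
  3: √((0.122·111.32)² + (-0.021·111.26)²) = √(184.44465 + 5.45905) = 13.781 km
  → nearest: 3 (13.781 km)

P→1; Q→3; R→3; S→3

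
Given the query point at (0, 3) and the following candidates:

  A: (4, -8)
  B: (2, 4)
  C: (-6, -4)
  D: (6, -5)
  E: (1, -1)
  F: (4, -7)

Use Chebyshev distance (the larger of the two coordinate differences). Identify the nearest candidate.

B

Distances from (0, 3):
A: 11
B: 2
C: 7
D: 8
E: 4
F: 10
Minimum: B at 2.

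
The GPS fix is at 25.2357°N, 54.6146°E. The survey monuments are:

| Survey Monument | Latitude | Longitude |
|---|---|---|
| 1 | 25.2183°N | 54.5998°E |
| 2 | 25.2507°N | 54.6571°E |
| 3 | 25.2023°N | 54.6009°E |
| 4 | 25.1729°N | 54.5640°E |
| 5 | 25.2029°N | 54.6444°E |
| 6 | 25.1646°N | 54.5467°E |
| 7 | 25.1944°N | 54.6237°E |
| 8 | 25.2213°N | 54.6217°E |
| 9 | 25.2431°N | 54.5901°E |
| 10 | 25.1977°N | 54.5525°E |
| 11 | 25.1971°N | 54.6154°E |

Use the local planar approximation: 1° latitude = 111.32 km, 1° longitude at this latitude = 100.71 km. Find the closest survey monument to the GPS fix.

8

Distances from 25.2357°N, 54.6146°E:
1: √((-0.0174·111.32)² + (-0.0148·100.71)²) = √(3.751845 + 2.221614) = 2.4441 km
2: √((0.0150·111.32)² + (0.0425·100.71)²) = √(2.788232 + 18.319898) = 4.5944 km
3: √((-0.0334·111.32)² + (-0.0137·100.71)²) = √(13.824178 + 1.903647) = 3.9658 km
4: √((-0.0628·111.32)² + (-0.0506·100.71)²) = √(48.872627 + 25.968462) = 8.6511 km
5: √((-0.0328·111.32)² + (0.0298·100.71)²) = √(13.331962 + 9.006949) = 4.7264 km
6: √((-0.0711·111.32)² + (-0.0679·100.71)²) = √(62.644882 + 46.761102) = 10.4597 km
7: √((-0.0413·111.32)² + (0.0091·100.71)²) = √(21.137153 + 0.839901) = 4.6880 km
8: √((-0.0144·111.32)² + (0.0071·100.71)²) = √(2.569635 + 0.511284) = 1.7553 km
9: √((0.0074·111.32)² + (-0.0245·100.71)²) = √(0.678594 + 6.088038) = 2.6013 km
10: √((-0.0380·111.32)² + (-0.0621·100.71)²) = √(17.894254 + 39.113654) = 7.5504 km
11: √((-0.0386·111.32)² + (0.0008·100.71)²) = √(18.463796 + 0.006491) = 4.2977 km
Minimum: 8 at 1.7553 km.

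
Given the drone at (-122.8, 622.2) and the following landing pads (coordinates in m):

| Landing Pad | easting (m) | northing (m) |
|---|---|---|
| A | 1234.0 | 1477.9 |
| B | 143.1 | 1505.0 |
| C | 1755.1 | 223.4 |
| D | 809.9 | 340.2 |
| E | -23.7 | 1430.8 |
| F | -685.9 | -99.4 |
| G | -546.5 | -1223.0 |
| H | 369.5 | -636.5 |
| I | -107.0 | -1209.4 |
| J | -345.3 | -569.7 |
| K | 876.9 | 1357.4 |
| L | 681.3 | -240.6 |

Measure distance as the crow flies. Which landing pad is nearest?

Distances from (-122.8, 622.2):
A: 1604.1 m
B: 922.0 m
C: 1919.8 m
D: 974.4 m
E: 814.7 m
F: 915.3 m
G: 1893.2 m
H: 1351.5 m
I: 1831.7 m
J: 1212.5 m
K: 1240.9 m
L: 1179.4 m
Minimum: E at 814.7 m.

E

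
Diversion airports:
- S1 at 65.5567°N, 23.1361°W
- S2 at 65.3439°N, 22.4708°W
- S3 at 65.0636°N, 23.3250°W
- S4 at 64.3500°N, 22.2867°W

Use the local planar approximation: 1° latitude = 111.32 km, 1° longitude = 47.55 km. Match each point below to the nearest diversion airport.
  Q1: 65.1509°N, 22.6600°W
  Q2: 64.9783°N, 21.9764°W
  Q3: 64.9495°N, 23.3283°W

Q1→S2; Q2→S2; Q3→S3

Q1 at 65.1509°N, 22.6600°W:
  S1: √((0.4058·111.32)² + (-0.4761·47.55)²) = √(2040.659196 + 512.504172) = 50.5288 km
  S2: √((0.1930·111.32)² + (0.1892·47.55)²) = √(461.594912 + 80.936293) = 23.2923 km
  S3: √((-0.0873·111.32)² + (-0.6650·47.55)²) = √(94.444111 + 999.871831) = 33.0804 km
  S4: √((-0.8009·111.32)² + (0.3733·47.55)²) = √(7948.825859 + 315.077233) = 90.9060 km
  → nearest: S2 (23.2923 km)
Q2 at 64.9783°N, 21.9764°W:
  S1: √((0.5784·111.32)² + (-1.1597·47.55)²) = √(4145.748611 + 3040.831510) = 84.7737 km
  S2: √((0.3656·111.32)² + (-0.4944·47.55)²) = √(1656.375391 + 552.659916) = 47.0004 km
  S3: √((0.0853·111.32)² + (-1.3486·47.55)²) = √(90.166343 + 4112.134898) = 64.8252 km
  S4: √((-0.6283·111.32)² + (-0.3103·47.55)²) = √(4891.933163 + 217.703090) = 71.4817 km
  → nearest: S2 (47.0004 km)
Q3 at 64.9495°N, 23.3283°W:
  S1: √((0.6072·111.32)² + (0.1922·47.55)²) = √(4568.881783 + 83.523332) = 68.2085 km
  S2: √((0.3944·111.32)² + (0.8575·47.55)²) = √(1927.614604 + 1662.529270) = 59.9178 km
  S3: √((0.1141·111.32)² + (0.0033·47.55)²) = √(161.330947 + 0.024622) = 12.7026 km
  S4: √((-0.5995·111.32)² + (1.0416·47.55)²) = √(4453.739077 + 2453.030708) = 83.1070 km
  → nearest: S3 (12.7026 km)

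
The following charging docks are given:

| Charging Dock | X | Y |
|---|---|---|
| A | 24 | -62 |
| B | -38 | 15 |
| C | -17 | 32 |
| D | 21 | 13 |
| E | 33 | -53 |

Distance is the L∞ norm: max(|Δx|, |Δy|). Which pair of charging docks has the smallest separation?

Pairwise distances:
A–B: max(|-62|, |77|) = 77
A–C: max(|-41|, |94|) = 94
A–D: max(|-3|, |75|) = 75
A–E: max(|9|, |9|) = 9
B–C: max(|21|, |17|) = 21
B–D: max(|59|, |-2|) = 59
B–E: max(|71|, |-68|) = 71
C–D: max(|38|, |-19|) = 38
C–E: max(|50|, |-85|) = 85
D–E: max(|12|, |-66|) = 66
Closest pair: A–E at 9.

A and E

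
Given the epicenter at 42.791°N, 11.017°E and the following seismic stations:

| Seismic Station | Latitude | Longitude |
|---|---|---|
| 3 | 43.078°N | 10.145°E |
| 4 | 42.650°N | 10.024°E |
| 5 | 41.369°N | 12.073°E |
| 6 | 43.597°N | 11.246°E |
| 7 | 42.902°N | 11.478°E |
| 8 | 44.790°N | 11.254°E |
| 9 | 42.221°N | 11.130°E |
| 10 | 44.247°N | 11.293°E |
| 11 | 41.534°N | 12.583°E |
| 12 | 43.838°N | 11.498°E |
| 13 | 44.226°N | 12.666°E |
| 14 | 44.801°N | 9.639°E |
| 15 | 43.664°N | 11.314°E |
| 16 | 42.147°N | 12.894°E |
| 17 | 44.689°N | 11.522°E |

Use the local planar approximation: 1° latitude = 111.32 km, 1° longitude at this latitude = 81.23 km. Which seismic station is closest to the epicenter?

7

Distances from 42.791°N, 11.017°E:
3: √((0.287·111.32)² + (-0.872·81.23)²) = √(1020.72838 + 5017.25156) = 77.704 km
4: √((-0.141·111.32)² + (-0.993·81.23)²) = √(246.36818 + 6506.25984) = 82.174 km
5: √((-1.422·111.32)² + (1.056·81.23)²) = √(25057.95287 + 7358.01625) = 180.044 km
6: √((0.806·111.32)² + (0.229·81.23)²) = √(8050.38182 + 346.02213) = 91.632 km
7: √((0.111·111.32)² + (0.461·81.23)²) = √(152.68359 + 1402.28006) = 39.433 km
8: √((1.999·111.32)² + (0.237·81.23)²) = √(49519.01342 + 370.62064) = 223.360 km
9: √((-0.570·111.32)² + (0.113·81.23)²) = √(4026.20707 + 84.25386) = 64.113 km
10: √((1.456·111.32)² + (0.276·81.23)²) = √(26270.54879 + 502.63308) = 163.625 km
11: √((-1.257·111.32)² + (1.566·81.23)²) = √(19580.19221 + 16181.41223) = 189.107 km
12: √((1.047·111.32)² + (0.481·81.23)²) = √(13584.37803 + 1526.59227) = 122.927 km
13: √((1.435·111.32)² + (1.649·81.23)²) = √(25518.20943 + 17942.13904) = 208.471 km
14: √((2.010·111.32)² + (-1.378·81.23)²) = √(50065.49451 + 12529.43079) = 250.190 km
15: √((0.873·111.32)² + (0.297·81.23)²) = √(9444.41110 + 582.03058) = 100.132 km
16: √((-0.644·111.32)² + (1.877·81.23)²) = √(5139.46757 + 23246.70753) = 168.482 km
17: √((1.898·111.32)² + (0.505·81.23)²) = √(44641.50335 + 1682.73475) = 215.231 km
Minimum: 7 at 39.433 km.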